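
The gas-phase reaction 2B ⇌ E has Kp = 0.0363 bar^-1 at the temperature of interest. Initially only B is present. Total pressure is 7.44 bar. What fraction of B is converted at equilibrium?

Basis: 1 mol B initially; let X = conversion of B. Extent ξ = 0.5X.
Mole table: n_B = 1 − X; n_E = 0.5X.
n_T = Σnᵢ = 1 − 0.5X.
With p_i = (n_i/n_T)P, Kp = p_E / (p_B^2).
Substituting and setting equal to 0.0363 bar^-1 gives a polynomial in X; the root in (0,1) is X = 0.307.

X = 0.307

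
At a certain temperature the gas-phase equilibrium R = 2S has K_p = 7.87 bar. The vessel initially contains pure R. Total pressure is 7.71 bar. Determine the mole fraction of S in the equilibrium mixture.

y_S = 0.622

Basis: 1 mol R initially; let X = conversion of R. Extent ξ = X.
Moles: n_R = 1 − X; n_S = 2X.
Summing: n_T = 1 + X.
With p_i = (n_i/n_T)P, K_p = p_S^2 / (p_R).
This yields a degree-2 equation in X; solving on (0,1), X = 0.451.
Then n_S = 0.902, n_T = 1.45, so y_S = 0.622.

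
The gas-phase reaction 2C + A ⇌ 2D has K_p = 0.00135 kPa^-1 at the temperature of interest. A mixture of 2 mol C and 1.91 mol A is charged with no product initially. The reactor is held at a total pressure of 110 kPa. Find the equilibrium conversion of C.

Let X = conversion of C (basis 2 mol C); extent of reaction ξ = X.
Moles: n_C = 2 − 2X; n_A = 1.91 − X; n_D = 2X.
Summing: n_T = 3.91 − X.
Mole fractions y_i = n_i/n_T; K_p = p_D^2 / (p_C^2 p_A) with p_i = y_i·P.
Equating to 0.00135 kPa^-1 and solving on 0 < X < 1: X = 0.207.

X = 0.207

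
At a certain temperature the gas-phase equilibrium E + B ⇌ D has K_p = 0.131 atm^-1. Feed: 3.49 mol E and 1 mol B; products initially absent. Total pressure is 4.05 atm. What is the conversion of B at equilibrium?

X = 0.288

Take 1 mol B as basis and let X be its fractional conversion, so ξ = X.
Moles: n_E = 3.49 − X; n_B = 1 − X; n_D = X.
Summing: n_T = 4.49 − X.
y_i = n_i/n_T, p_i = y_i·P. K_p = p_D / (p_E p_B).
Equating to 0.131 atm^-1 and solving on 0 < X < 1: X = 0.288.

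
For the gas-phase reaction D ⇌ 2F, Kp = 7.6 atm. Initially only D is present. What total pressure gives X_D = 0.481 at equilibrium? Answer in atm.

P = 6.31 atm

Let X = conversion of D (basis 1 mol D); extent of reaction ξ = X.
Species balance: n_D = 1 − X; n_F = 2X.
Total moles n_T = 1 + X.
Kp = p_F^2 / (p_D) with p_i = (n_i/n_T)·P.
At X = 0.481: the mole-fraction product g(X) = Π y_i^ν_i = 1.204. Since Kp = g(X)·P^{1}, P = (Kp/g)^(1/1) = (7.6/1.204)^(1/1) = 6.31 atm.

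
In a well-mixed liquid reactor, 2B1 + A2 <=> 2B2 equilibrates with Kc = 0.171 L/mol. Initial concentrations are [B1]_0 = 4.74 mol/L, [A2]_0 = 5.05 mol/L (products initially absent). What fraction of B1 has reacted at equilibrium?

Let X = conversion of B1; extent ξ = 4.74X/2 mol/L.
Concentrations: [B1] = 4.74 − 4.74X; [A2] = 5.05 − 2.37X; [B2] = 4.74X.
Kc = [B2]^2 / ([B1]^2 [A2]).
Equating to 0.171 L/mol: the physical root is X = 0.452.

X = 0.452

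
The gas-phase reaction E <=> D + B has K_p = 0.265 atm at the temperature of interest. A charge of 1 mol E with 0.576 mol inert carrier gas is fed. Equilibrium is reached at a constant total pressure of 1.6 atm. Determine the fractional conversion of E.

X = 0.434

Basis: 1 mol E initially; let X = conversion of E. Extent ξ = X.
Mole table: n_E = 1 − X; n_D = X; n_B = X; n_I = 0.576 (inert).
Summing: n_T = 1.58 + X.
y_i = n_i/n_T, p_i = y_i·P. K_p = p_D p_B / (p_E).
Substituting and setting equal to 0.265 atm gives a polynomial in X; the root in (0,1) is X = 0.434.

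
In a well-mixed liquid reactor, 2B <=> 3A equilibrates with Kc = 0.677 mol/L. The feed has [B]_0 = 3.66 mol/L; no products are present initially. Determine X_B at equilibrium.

X = 0.300

Let X = conversion of B; extent ξ = 3.66X/2 mol/L.
Concentrations: [B] = 3.66 − 3.66X; [A] = 5.49X.
Kc = [A]^3 / ([B]^2).
Solving Kc = 0.677 for X ∈ (0,1): X = 0.300.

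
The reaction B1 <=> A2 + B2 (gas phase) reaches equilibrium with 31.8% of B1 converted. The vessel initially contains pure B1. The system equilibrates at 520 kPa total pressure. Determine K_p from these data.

K_p = 58.5 kPa

Basis: 1 mol B1 initially; let X = conversion of B1. Extent ξ = X.
At extent ξ: n_B1 = 1 − X; n_A2 = X; n_B2 = X.
Total moles n_T = 1 + X.
At X = 0.318: n_B1 = 0.682, n_A2 = 0.318, n_B2 = 0.318, n_T = 1.32.
p_i = (n_i/n_T)·P. K_p = p_A2 p_B2 / (p_B1) = 58.5 kPa.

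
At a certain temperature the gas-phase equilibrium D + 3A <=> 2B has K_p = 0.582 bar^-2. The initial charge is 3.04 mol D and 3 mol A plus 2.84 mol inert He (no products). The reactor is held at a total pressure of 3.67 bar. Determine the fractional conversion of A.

X = 0.508

Basis: 3 mol A initially; let X = conversion of A. Extent ξ = X.
At extent ξ: n_D = 3.04 − X; n_A = 3 − 3X; n_B = 2X; n_I = 2.84 (inert).
Total moles n_T = 8.88 − 2X.
y_i = n_i/n_T, p_i = y_i·P. K_p = p_B^2 / (p_D p_A^3).
Substituting and setting equal to 0.582 bar^-2 gives a polynomial in X; the root in (0,1) is X = 0.508.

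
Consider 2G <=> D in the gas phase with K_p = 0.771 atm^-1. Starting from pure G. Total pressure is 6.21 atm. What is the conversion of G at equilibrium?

Take 1 mol G as basis and let X be its fractional conversion, so ξ = 0.5X.
Moles: n_G = 1 − X; n_D = 0.5X.
Summing: n_T = 1 − 0.5X.
y_i = n_i/n_T, p_i = y_i·P. K_p = p_D / (p_G^2).
This yields a degree-2 equation in X; solving on (0,1), X = 0.777.

X = 0.777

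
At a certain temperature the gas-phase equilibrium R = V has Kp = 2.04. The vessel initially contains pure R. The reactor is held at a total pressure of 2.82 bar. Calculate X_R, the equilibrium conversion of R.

X = 0.671

Take 1 mol R as basis and let X be its fractional conversion, so ξ = X.
Moles: n_R = 1 − X; n_V = X.
Total moles n_T = 1 (Δν = 0, constant).
With p_i = (n_i/n_T)P, Kp = p_V / (p_R).
Setting this equal to 2.04 and taking the physical root (0 < X < 1) gives X = 0.671.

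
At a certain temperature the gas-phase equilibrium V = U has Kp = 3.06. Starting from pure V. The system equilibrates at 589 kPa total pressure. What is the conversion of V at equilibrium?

Basis: 1 mol V initially; let X = conversion of V. Extent ξ = X.
Species balance: n_V = 1 − X; n_U = X.
n_T stays at 1 (no change in mole number).
Mole fractions y_i = n_i/n_T; Kp = p_U / (p_V) with p_i = y_i·P.
This yields a degree-1 equation in X; solving on (0,1), X = 0.754.

X = 0.754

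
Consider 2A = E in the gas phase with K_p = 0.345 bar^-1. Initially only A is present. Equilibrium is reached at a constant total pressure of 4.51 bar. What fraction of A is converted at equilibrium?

Let X = conversion of A (basis 1 mol A); extent of reaction ξ = 0.5X.
Mole table: n_A = 1 − X; n_E = 0.5X.
n_T = Σnᵢ = 1 − 0.5X.
With p_i = (n_i/n_T)P, K_p = p_E / (p_A^2).
This yields a degree-2 equation in X; solving on (0,1), X = 0.628.

X = 0.628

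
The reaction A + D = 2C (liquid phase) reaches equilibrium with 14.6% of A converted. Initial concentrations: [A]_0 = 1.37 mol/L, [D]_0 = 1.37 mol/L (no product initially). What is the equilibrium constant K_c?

K_c = 0.117

Let X = conversion of A.
Concentrations: [A] = 1.37 − 1.37X; [D] = 1.37 − 1.37X; [C] = 2.74X.
At X = 0.146: [A] = 1.17, [D] = 1.17, [C] = 0.4.
K_c = [C]^2 / ([A] [D]) = 0.117.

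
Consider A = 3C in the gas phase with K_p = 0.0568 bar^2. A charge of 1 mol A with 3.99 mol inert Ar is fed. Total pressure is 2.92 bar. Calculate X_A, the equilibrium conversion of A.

X = 0.180

Basis: 1 mol A initially; let X = conversion of A. Extent ξ = X.
Mole table: n_A = 1 − X; n_C = 3X; n_I = 3.99 (inert).
Total moles n_T = 4.99 + 2X.
Mole fractions y_i = n_i/n_T; K_p = p_C^3 / (p_A) with p_i = y_i·P.
This yields a degree-3 equation in X; solving on (0,1), X = 0.180.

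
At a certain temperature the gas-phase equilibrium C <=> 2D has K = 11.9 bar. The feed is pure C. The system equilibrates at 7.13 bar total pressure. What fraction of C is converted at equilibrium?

X = 0.543

Take 1 mol C as basis and let X be its fractional conversion, so ξ = X.
Moles: n_C = 1 − X; n_D = 2X.
Total moles n_T = 1 + X.
Mole fractions y_i = n_i/n_T; K = p_D^2 / (p_C) with p_i = y_i·P.
Substituting and setting equal to 11.9 bar gives a polynomial in X; the root in (0,1) is X = 0.543.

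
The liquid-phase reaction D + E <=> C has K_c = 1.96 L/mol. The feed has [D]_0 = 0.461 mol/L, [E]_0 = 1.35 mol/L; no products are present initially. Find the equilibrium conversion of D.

X = 0.671

Let X = conversion of D; extent ξ = 0.461·X mol/L.
Concentrations: [D] = 0.461 − 0.461X; [E] = 1.35 − 0.461X; [C] = 0.461X.
K_c = [C] / ([D] [E]).
Equating to 1.96 L/mol: the physical root is X = 0.671.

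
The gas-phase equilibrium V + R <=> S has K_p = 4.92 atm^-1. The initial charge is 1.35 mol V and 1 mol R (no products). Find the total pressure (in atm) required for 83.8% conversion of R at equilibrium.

P = 3.1 atm

Basis: 1 mol R initially; let X = conversion of R. Extent ξ = X.
Species balance: n_V = 1.35 − X; n_R = 1 − X; n_S = X.
Total moles n_T = 2.35 − X.
K_p = p_S / (p_V p_R) with p_i = (n_i/n_T)·P.
At X = 0.838: the mole-fraction product g(X) = Π y_i^ν_i = 15.28. Since K_p = g(X)·P^{-1}, P = (g/K_p)^(1/1) = (15.28/4.92)^(1/1) = 3.1 atm.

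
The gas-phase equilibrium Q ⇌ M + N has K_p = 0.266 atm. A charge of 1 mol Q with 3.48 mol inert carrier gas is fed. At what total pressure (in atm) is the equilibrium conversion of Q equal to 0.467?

Basis: 1 mol Q initially; let X = conversion of Q. Extent ξ = X.
Species balance: n_Q = 1 − X; n_M = X; n_N = X; n_I = 3.48 (inert).
n_T = Σnᵢ = 4.48 + X.
K_p = p_M p_N / (p_Q) with p_i = (n_i/n_T)·P.
At X = 0.467: the mole-fraction product g(X) = Π y_i^ν_i = 0.08271. Since K_p = g(X)·P^{1}, P = (K_p/g)^(1/1) = (0.266/0.08271)^(1/1) = 3.22 atm.

P = 3.22 atm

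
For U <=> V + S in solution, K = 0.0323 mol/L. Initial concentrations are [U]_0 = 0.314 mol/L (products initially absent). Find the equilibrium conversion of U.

X = 0.273

Let X = conversion of U; extent ξ = 0.314·X mol/L.
Concentrations: [U] = 0.314 − 0.314X; [V] = 0.314X; [S] = 0.314X.
K = [V] [S] / ([U]).
Setting equal to 0.0323 and solving for X on (0,1) gives X = 0.273.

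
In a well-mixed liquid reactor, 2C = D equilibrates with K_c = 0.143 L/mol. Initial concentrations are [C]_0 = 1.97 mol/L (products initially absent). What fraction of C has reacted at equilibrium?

X = 0.287

Let X = conversion of C; extent ξ = 1.97X/2 mol/L.
Concentrations: [C] = 1.97 − 1.97X; [D] = 0.985X.
K_c = [D] / ([C]^2).
Solving K_c = 0.143 for X ∈ (0,1): X = 0.287.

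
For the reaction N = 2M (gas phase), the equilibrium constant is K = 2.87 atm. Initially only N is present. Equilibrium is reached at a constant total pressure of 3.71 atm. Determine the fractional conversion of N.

X = 0.403

Take 1 mol N as basis and let X be its fractional conversion, so ξ = X.
Moles: n_N = 1 − X; n_M = 2X.
n_T = Σnᵢ = 1 + X.
Mole fractions y_i = n_i/n_T; K = p_M^2 / (p_N) with p_i = y_i·P.
Setting this equal to 2.87 atm and taking the physical root (0 < X < 1) gives X = 0.403.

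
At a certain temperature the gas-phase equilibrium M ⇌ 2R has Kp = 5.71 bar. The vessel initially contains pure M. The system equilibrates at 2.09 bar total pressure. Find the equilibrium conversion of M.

X = 0.637

Basis: 1 mol M initially; let X = conversion of M. Extent ξ = X.
Mole table: n_M = 1 − X; n_R = 2X.
Summing: n_T = 1 + X.
Mole fractions y_i = n_i/n_T; Kp = p_R^2 / (p_M) with p_i = y_i·P.
This yields a degree-2 equation in X; solving on (0,1), X = 0.637.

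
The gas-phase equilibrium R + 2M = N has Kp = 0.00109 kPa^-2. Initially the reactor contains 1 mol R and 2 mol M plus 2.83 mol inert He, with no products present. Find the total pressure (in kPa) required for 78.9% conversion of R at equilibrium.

P = 590 kPa

Basis: 1 mol R initially; let X = conversion of R. Extent ξ = X.
Mole table: n_R = 1 − X; n_M = 2 − 2X; n_N = X; n_I = 2.83 (inert).
Summing: n_T = 5.83 − 2X.
Kp = p_N / (p_R p_M^2) with p_i = (n_i/n_T)·P.
At X = 0.789: the mole-fraction product g(X) = Π y_i^ν_i = 379.6. Since Kp = g(X)·P^{-2}, P = (g/Kp)^(1/2) = (379.6/0.00109)^(1/2) = 590 kPa.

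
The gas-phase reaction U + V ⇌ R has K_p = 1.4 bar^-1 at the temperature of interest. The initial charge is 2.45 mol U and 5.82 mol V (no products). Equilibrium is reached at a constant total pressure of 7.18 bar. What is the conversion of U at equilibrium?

X = 0.858

Basis: 2.45 mol U initially; let X = conversion of U. Extent ξ = 2.45X.
Mole table: n_U = 2.45 − 2.45X; n_V = 5.82 − 2.45X; n_R = 2.45X.
Total moles n_T = 8.27 − 2.45X.
With p_i = (n_i/n_T)P, K_p = p_R / (p_U p_V).
Setting this equal to 1.4 bar^-1 and taking the physical root (0 < X < 1) gives X = 0.858.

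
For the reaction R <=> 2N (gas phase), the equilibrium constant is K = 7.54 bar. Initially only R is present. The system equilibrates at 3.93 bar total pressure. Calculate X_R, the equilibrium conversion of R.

Basis: 1 mol R initially; let X = conversion of R. Extent ξ = X.
Mole table: n_R = 1 − X; n_N = 2X.
n_T = Σnᵢ = 1 + X.
y_i = n_i/n_T, p_i = y_i·P. K = p_N^2 / (p_R).
Setting this equal to 7.54 bar and taking the physical root (0 < X < 1) gives X = 0.569.

X = 0.569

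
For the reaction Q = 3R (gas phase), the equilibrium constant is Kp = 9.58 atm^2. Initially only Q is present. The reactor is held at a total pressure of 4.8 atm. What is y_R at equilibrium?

y_R = 0.565

Basis: 1 mol Q initially; let X = conversion of Q. Extent ξ = X.
Moles: n_Q = 1 − X; n_R = 3X.
Summing: n_T = 1 + 2X.
y_i = n_i/n_T, p_i = y_i·P. Kp = p_R^3 / (p_Q).
Substituting and setting equal to 9.58 atm^2 gives a polynomial in X; the root in (0,1) is X = 0.302.
Then n_R = 0.907, n_T = 1.6, so y_R = 0.565.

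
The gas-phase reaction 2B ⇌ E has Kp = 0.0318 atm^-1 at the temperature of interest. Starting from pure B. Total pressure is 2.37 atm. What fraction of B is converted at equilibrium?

Take 1 mol B as basis and let X be its fractional conversion, so ξ = 0.5X.
At extent ξ: n_B = 1 − X; n_E = 0.5X.
Summing: n_T = 1 − 0.5X.
With p_i = (n_i/n_T)P, Kp = p_E / (p_B^2).
This yields a degree-2 equation in X; solving on (0,1), X = 0.123.

X = 0.123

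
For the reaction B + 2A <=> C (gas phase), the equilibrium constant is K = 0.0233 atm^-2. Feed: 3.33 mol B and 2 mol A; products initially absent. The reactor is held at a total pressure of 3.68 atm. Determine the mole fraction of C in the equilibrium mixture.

Basis: 2 mol A initially; let X = conversion of A. Extent ξ = X.
Moles: n_B = 3.33 − X; n_A = 2 − 2X; n_C = X.
n_T = Σnᵢ = 5.33 − 2X.
y_i = n_i/n_T, p_i = y_i·P. K = p_C / (p_B p_A^2).
Substituting and setting equal to 0.0233 atm^-2 gives a polynomial in X; the root in (0,1) is X = 0.121.
Then n_C = 0.121, n_T = 5.09, so y_C = 0.024.

y_C = 0.024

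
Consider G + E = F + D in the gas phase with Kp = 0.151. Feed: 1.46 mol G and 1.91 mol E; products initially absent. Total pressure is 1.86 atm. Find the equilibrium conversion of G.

Basis: 1.46 mol G initially; let X = conversion of G. Extent ξ = 1.46X.
Moles: n_G = 1.46 − 1.46X; n_E = 1.91 − 1.46X; n_F = 1.46X; n_D = 1.46X.
Total moles n_T = 3.37 (Δν = 0, constant).
y_i = n_i/n_T, p_i = y_i·P. Kp = p_F p_D / (p_G p_E).
Substituting and setting equal to 0.151 gives a polynomial in X; the root in (0,1) is X = 0.319.

X = 0.319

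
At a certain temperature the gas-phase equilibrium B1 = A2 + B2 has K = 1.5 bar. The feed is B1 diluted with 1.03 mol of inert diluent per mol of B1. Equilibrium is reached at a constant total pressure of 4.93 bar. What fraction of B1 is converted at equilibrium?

Basis: 1 mol B1 initially; let X = conversion of B1. Extent ξ = X.
Moles: n_B1 = 1 − X; n_A2 = X; n_B2 = X; n_I = 1.03 (inert).
n_T = Σnᵢ = 2.03 + X.
With p_i = (n_i/n_T)P, K = p_A2 p_B2 / (p_B1).
Setting this equal to 1.5 bar and taking the physical root (0 < X < 1) gives X = 0.578.

X = 0.578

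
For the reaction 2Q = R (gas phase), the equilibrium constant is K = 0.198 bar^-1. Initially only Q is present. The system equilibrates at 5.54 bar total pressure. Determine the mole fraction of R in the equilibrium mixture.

Basis: 1 mol Q initially; let X = conversion of Q. Extent ξ = 0.5X.
Mole table: n_Q = 1 − X; n_R = 0.5X.
Total moles n_T = 1 − 0.5X.
y_i = n_i/n_T, p_i = y_i·P. K = p_R / (p_Q^2).
This yields a degree-2 equation in X; solving on (0,1), X = 0.569.
Then n_R = 0.285, n_T = 0.715, so y_R = 0.398.

y_R = 0.398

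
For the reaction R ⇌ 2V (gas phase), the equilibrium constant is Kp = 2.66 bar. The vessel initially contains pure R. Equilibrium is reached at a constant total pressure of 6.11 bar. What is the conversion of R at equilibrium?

Let X = conversion of R (basis 1 mol R); extent of reaction ξ = X.
Species balance: n_R = 1 − X; n_V = 2X.
Summing: n_T = 1 + X.
y_i = n_i/n_T, p_i = y_i·P. Kp = p_V^2 / (p_R).
Equating to 2.66 bar and solving on 0 < X < 1: X = 0.313.

X = 0.313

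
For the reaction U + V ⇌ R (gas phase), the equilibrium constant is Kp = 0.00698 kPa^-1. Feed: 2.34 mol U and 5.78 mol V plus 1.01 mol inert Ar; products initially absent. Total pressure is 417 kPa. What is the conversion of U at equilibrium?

X = 0.621

Basis: 2.34 mol U initially; let X = conversion of U. Extent ξ = 2.34X.
Mole table: n_U = 2.34 − 2.34X; n_V = 5.78 − 2.34X; n_R = 2.34X; n_I = 1.01 (inert).
n_T = Σnᵢ = 9.13 − 2.34X.
Mole fractions y_i = n_i/n_T; Kp = p_R / (p_U p_V) with p_i = y_i·P.
Setting this equal to 0.00698 kPa^-1 and taking the physical root (0 < X < 1) gives X = 0.621.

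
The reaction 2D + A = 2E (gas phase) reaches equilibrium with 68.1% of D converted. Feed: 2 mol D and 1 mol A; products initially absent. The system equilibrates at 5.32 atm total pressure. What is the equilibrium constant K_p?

Let X = conversion of D (basis 2 mol D); extent of reaction ξ = X.
At extent ξ: n_D = 2 − 2X; n_A = 1 − X; n_E = 2X.
Summing: n_T = 3 − X.
At X = 0.681: n_D = 0.638, n_A = 0.319, n_E = 1.36, n_T = 2.32.
p_i = (n_i/n_T)·P. K_p = p_E^2 / (p_D^2 p_A) = 6.23 atm^-1.

K_p = 6.23 atm^-1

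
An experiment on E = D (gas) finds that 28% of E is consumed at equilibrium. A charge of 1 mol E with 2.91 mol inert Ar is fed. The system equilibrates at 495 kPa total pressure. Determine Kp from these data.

Kp = 0.389

Take 1 mol E as basis and let X be its fractional conversion, so ξ = X.
Moles: n_E = 1 − X; n_D = X; n_I = 2.91 (inert).
n_T stays at 3.91 (no change in mole number).
At X = 0.28: n_E = 0.72, n_D = 0.28, n_T = 3.91.
p_i = (n_i/n_T)·P. Kp = p_D / (p_E) = 0.389.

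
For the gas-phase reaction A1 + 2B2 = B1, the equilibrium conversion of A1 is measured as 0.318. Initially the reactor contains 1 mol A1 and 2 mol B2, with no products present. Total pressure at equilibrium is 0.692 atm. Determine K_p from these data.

K_p = 2.92 atm^-2

Basis: 1 mol A1 initially; let X = conversion of A1. Extent ξ = X.
Moles: n_A1 = 1 − X; n_B2 = 2 − 2X; n_B1 = X.
n_T = Σnᵢ = 3 − 2X.
At X = 0.318: n_A1 = 0.682, n_B2 = 1.36, n_B1 = 0.318, n_T = 2.36.
p_i = (n_i/n_T)·P. K_p = p_B1 / (p_A1 p_B2^2) = 2.92 atm^-2.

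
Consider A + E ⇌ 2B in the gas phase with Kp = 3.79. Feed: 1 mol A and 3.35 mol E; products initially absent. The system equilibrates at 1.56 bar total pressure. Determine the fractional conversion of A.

Basis: 1 mol A initially; let X = conversion of A. Extent ξ = X.
At extent ξ: n_A = 1 − X; n_E = 3.35 − X; n_B = 2X.
n_T stays at 4.35 (no change in mole number).
With p_i = (n_i/n_T)P, Kp = p_B^2 / (p_A p_E).
Setting this equal to 3.79 and taking the physical root (0 < X < 1) gives X = 0.763.

X = 0.763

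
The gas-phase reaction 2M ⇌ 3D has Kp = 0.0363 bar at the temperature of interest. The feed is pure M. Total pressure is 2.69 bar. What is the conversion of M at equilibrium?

X = 0.146

Basis: 1 mol M initially; let X = conversion of M. Extent ξ = 0.5X.
Species balance: n_M = 1 − X; n_D = 1.5X.
Summing: n_T = 1 + 0.5X.
y_i = n_i/n_T, p_i = y_i·P. Kp = p_D^3 / (p_M^2).
Substituting and setting equal to 0.0363 bar gives a polynomial in X; the root in (0,1) is X = 0.146.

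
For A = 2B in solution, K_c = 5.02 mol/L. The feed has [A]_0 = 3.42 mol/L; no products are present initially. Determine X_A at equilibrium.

Let X = conversion of A; extent ξ = 3.42·X mol/L.
Concentrations: [A] = 3.42 − 3.42X; [B] = 6.84X.
K_c = [B]^2 / ([A]).
Setting equal to 5.02 and solving for X on (0,1) gives X = 0.449.

X = 0.449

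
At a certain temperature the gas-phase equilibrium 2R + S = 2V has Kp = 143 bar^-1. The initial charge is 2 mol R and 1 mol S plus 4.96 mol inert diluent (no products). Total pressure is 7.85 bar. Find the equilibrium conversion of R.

Take 2 mol R as basis and let X be its fractional conversion, so ξ = X.
At extent ξ: n_R = 2 − 2X; n_S = 1 − X; n_V = 2X; n_I = 4.96 (inert).
Total moles n_T = 7.96 − X.
y_i = n_i/n_T, p_i = y_i·P. Kp = p_V^2 / (p_R^2 p_S).
This yields a degree-3 equation in X; solving on (0,1), X = 0.836.

X = 0.836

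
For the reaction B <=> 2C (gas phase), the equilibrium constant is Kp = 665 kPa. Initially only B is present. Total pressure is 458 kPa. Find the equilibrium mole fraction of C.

Let X = conversion of B (basis 1 mol B); extent of reaction ξ = X.
At extent ξ: n_B = 1 − X; n_C = 2X.
Total moles n_T = 1 + X.
Mole fractions y_i = n_i/n_T; Kp = p_C^2 / (p_B) with p_i = y_i·P.
This yields a degree-2 equation in X; solving on (0,1), X = 0.516.
Then n_C = 1.03, n_T = 1.52, so y_C = 0.681.

y_C = 0.681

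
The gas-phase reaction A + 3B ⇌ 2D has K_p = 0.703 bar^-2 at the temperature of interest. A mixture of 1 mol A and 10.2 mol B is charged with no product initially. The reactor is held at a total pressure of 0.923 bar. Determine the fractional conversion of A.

X = 0.598

Let X = conversion of A (basis 1 mol A); extent of reaction ξ = X.
At extent ξ: n_A = 1 − X; n_B = 10.2 − 3X; n_D = 2X.
Total moles n_T = 11.2 − 2X.
Mole fractions y_i = n_i/n_T; K_p = p_D^2 / (p_A p_B^3) with p_i = y_i·P.
Setting this equal to 0.703 bar^-2 and taking the physical root (0 < X < 1) gives X = 0.598.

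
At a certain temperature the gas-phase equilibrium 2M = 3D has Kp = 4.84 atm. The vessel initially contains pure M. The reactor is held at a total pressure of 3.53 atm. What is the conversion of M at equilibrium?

Basis: 1 mol M initially; let X = conversion of M. Extent ξ = 0.5X.
At extent ξ: n_M = 1 − X; n_D = 1.5X.
Total moles n_T = 1 + 0.5X.
y_i = n_i/n_T, p_i = y_i·P. Kp = p_D^3 / (p_M^2).
Setting this equal to 4.84 atm and taking the physical root (0 < X < 1) gives X = 0.502.

X = 0.502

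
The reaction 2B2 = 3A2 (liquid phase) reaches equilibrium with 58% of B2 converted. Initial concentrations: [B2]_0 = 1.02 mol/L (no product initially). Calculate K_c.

Let X = conversion of B2.
Concentrations: [B2] = 1.02 − 1.02X; [A2] = 1.53X.
At X = 0.58: [B2] = 0.428, [A2] = 0.887.
K_c = [A2]^3 / ([B2]^2) = 3.81 mol/L.

K_c = 3.81 mol/L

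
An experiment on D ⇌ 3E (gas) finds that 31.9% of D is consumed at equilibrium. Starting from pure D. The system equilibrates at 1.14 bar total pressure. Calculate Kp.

Basis: 1 mol D initially; let X = conversion of D. Extent ξ = X.
At extent ξ: n_D = 1 − X; n_E = 3X.
Total moles n_T = 1 + 2X.
At X = 0.319: n_D = 0.681, n_E = 0.957, n_T = 1.64.
p_i = (n_i/n_T)·P. Kp = p_E^3 / (p_D) = 0.623 bar^2.

Kp = 0.623 bar^2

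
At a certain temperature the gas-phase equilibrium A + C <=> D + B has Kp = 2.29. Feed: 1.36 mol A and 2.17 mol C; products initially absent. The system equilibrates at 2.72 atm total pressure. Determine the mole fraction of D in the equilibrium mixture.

y_D = 0.281

Basis: 1.36 mol A initially; let X = conversion of A. Extent ξ = 1.36X.
Moles: n_A = 1.36 − 1.36X; n_C = 2.17 − 1.36X; n_D = 1.36X; n_B = 1.36X.
Total moles n_T = 3.53 (Δν = 0, constant).
y_i = n_i/n_T, p_i = y_i·P. Kp = p_D p_B / (p_A p_C).
Setting this equal to 2.29 and taking the physical root (0 < X < 1) gives X = 0.731.
Then n_D = 0.994, n_T = 3.53, so y_D = 0.281.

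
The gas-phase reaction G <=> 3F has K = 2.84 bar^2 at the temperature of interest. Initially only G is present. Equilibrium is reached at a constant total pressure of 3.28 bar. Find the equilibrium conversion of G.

Take 1 mol G as basis and let X be its fractional conversion, so ξ = X.
At extent ξ: n_G = 1 − X; n_F = 3X.
Total moles n_T = 1 + 2X.
y_i = n_i/n_T, p_i = y_i·P. K = p_F^3 / (p_G).
Equating to 2.84 bar^2 and solving on 0 < X < 1: X = 0.255.

X = 0.255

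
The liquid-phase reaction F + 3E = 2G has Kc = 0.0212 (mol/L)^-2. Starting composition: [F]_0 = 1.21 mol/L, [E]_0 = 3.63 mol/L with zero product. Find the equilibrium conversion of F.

Let X = conversion of F; extent ξ = 1.21·X mol/L.
Concentrations: [F] = 1.21 − 1.21X; [E] = 3.63 − 3.63X; [G] = 2.42X.
Kc = [G]^2 / ([F] [E]^3).
Solving Kc = 0.0212 for X ∈ (0,1): X = 0.254.

X = 0.254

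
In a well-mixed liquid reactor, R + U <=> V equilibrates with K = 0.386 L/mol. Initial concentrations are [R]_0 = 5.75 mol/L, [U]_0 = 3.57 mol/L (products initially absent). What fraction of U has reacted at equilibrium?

X = 0.586

Let X = conversion of U; extent ξ = 3.57·X mol/L.
Concentrations: [R] = 5.75 − 3.57X; [U] = 3.57 − 3.57X; [V] = 3.57X.
K = [V] / ([R] [U]).
Setting equal to 0.386 and solving for X on (0,1) gives X = 0.586.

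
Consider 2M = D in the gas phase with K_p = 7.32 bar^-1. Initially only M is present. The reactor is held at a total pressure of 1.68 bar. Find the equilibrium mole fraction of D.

Basis: 1 mol M initially; let X = conversion of M. Extent ξ = 0.5X.
Species balance: n_M = 1 − X; n_D = 0.5X.
Total moles n_T = 1 − 0.5X.
With p_i = (n_i/n_T)P, K_p = p_D / (p_M^2).
Equating to 7.32 bar^-1 and solving on 0 < X < 1: X = 0.859.
Then n_D = 0.429, n_T = 0.571, so y_D = 0.753.

y_D = 0.753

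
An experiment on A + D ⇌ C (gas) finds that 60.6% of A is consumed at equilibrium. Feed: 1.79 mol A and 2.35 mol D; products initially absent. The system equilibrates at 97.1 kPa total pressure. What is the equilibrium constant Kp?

Basis: 1.79 mol A initially; let X = conversion of A. Extent ξ = 1.79X.
At extent ξ: n_A = 1.79 − 1.79X; n_D = 2.35 − 1.79X; n_C = 1.79X.
Summing: n_T = 4.14 − 1.79X.
At X = 0.606: n_A = 0.705, n_D = 1.27, n_C = 1.08, n_T = 3.06.
p_i = (n_i/n_T)·P. Kp = p_C / (p_A p_D) = 0.0382 kPa^-1.

Kp = 0.0382 kPa^-1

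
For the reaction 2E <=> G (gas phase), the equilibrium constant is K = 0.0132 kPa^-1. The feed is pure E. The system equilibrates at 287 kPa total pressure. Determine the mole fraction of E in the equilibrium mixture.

Basis: 1 mol E initially; let X = conversion of E. Extent ξ = 0.5X.
Species balance: n_E = 1 − X; n_G = 0.5X.
Summing: n_T = 1 − 0.5X.
y_i = n_i/n_T, p_i = y_i·P. K = p_G / (p_E^2).
Setting this equal to 0.0132 kPa^-1 and taking the physical root (0 < X < 1) gives X = 0.751.
Then n_E = 0.249, n_T = 0.624, so y_E = 0.398.

y_E = 0.398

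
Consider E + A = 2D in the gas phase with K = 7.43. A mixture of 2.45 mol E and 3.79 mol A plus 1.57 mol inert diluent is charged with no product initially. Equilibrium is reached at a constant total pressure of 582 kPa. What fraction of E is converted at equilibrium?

X = 0.695

Let X = conversion of E (basis 2.45 mol E); extent of reaction ξ = 2.45X.
Moles: n_E = 2.45 − 2.45X; n_A = 3.79 − 2.45X; n_D = 4.9X; n_I = 1.57 (inert).
Total moles n_T = 7.81 (Δν = 0, constant).
Mole fractions y_i = n_i/n_T; K = p_D^2 / (p_E p_A) with p_i = y_i·P.
Substituting and setting equal to 7.43 gives a polynomial in X; the root in (0,1) is X = 0.695.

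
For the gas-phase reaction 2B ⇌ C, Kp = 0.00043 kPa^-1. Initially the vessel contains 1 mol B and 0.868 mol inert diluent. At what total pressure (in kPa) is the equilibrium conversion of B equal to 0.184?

P = 571 kPa

Take 1 mol B as basis and let X be its fractional conversion, so ξ = 0.5X.
Mole table: n_B = 1 − X; n_C = 0.5X; n_I = 0.868 (inert).
n_T = Σnᵢ = 1.87 − 0.5X.
Kp = p_C / (p_B^2) with p_i = (n_i/n_T)·P.
At X = 0.184: the mole-fraction product g(X) = Π y_i^ν_i = 0.2454. Since Kp = g(X)·P^{-1}, P = (g/Kp)^(1/1) = (0.2454/0.00043)^(1/1) = 571 kPa.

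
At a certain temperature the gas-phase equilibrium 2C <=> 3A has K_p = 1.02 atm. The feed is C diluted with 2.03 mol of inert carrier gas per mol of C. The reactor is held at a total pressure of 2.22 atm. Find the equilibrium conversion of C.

X = 0.489

Let X = conversion of C (basis 1 mol C); extent of reaction ξ = 0.5X.
Mole table: n_C = 1 − X; n_A = 1.5X; n_I = 2.03 (inert).
Summing: n_T = 3.03 + 0.5X.
Mole fractions y_i = n_i/n_T; K_p = p_A^3 / (p_C^2) with p_i = y_i·P.
This yields a degree-3 equation in X; solving on (0,1), X = 0.489.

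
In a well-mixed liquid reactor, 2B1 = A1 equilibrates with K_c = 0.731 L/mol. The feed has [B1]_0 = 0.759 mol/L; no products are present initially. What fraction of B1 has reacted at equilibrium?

X = 0.400

Let X = conversion of B1; extent ξ = 0.759X/2 mol/L.
Concentrations: [B1] = 0.759 − 0.759X; [A1] = 0.38X.
K_c = [A1] / ([B1]^2).
This equals 0.731 at X = 0.400 (the root in 0 < X < 1).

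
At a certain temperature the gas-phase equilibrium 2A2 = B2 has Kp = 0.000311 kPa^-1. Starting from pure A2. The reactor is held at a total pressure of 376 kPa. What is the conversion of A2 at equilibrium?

X = 0.175

Basis: 1 mol A2 initially; let X = conversion of A2. Extent ξ = 0.5X.
Moles: n_A2 = 1 − X; n_B2 = 0.5X.
Summing: n_T = 1 − 0.5X.
With p_i = (n_i/n_T)P, Kp = p_B2 / (p_A2^2).
Setting this equal to 0.000311 kPa^-1 and taking the physical root (0 < X < 1) gives X = 0.175.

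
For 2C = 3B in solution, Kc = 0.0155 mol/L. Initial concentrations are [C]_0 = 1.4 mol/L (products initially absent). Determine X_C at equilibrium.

Let X = conversion of C; extent ξ = 1.4X/2 mol/L.
Concentrations: [C] = 1.4 − 1.4X; [B] = 2.1X.
Kc = [B]^3 / ([C]^2).
Equating to 0.0155 mol/L: the physical root is X = 0.135.

X = 0.135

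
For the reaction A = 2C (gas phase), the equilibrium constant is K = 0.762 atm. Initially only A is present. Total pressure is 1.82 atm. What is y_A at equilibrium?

y_A = 0.529

Take 1 mol A as basis and let X be its fractional conversion, so ξ = X.
At extent ξ: n_A = 1 − X; n_C = 2X.
n_T = Σnᵢ = 1 + X.
With p_i = (n_i/n_T)P, K = p_C^2 / (p_A).
Setting this equal to 0.762 atm and taking the physical root (0 < X < 1) gives X = 0.308.
Then n_A = 0.692, n_T = 1.31, so y_A = 0.529.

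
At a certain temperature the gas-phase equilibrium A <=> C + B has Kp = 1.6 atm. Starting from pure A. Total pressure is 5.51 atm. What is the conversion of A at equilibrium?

Basis: 1 mol A initially; let X = conversion of A. Extent ξ = X.
Moles: n_A = 1 − X; n_C = X; n_B = X.
n_T = Σnᵢ = 1 + X.
Mole fractions y_i = n_i/n_T; Kp = p_C p_B / (p_A) with p_i = y_i·P.
This yields a degree-2 equation in X; solving on (0,1), X = 0.474.

X = 0.474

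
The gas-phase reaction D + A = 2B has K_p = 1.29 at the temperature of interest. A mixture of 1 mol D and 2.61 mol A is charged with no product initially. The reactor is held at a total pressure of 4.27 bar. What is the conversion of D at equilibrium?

Let X = conversion of D (basis 1 mol D); extent of reaction ξ = X.
Moles: n_D = 1 − X; n_A = 2.61 − X; n_B = 2X.
Total moles n_T = 3.61 (Δν = 0, constant).
With p_i = (n_i/n_T)P, K_p = p_B^2 / (p_D p_A).
Substituting and setting equal to 1.29 gives a polynomial in X; the root in (0,1) is X = 0.548.

X = 0.548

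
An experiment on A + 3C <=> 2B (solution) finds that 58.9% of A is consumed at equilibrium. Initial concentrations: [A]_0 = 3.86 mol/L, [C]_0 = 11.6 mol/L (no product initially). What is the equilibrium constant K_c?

K_c = 0.119 (mol/L)^-2

Let X = conversion of A.
Concentrations: [A] = 3.86 − 3.86X; [C] = 11.6 − 11.6X; [B] = 7.72X.
At X = 0.589: [A] = 1.59, [C] = 4.78, [B] = 4.55.
K_c = [B]^2 / ([A] [C]^3) = 0.119 (mol/L)^-2.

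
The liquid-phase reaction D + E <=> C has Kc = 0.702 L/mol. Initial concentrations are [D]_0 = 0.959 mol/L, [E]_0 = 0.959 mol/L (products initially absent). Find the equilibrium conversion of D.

X = 0.315

Let X = conversion of D; extent ξ = 0.959·X mol/L.
Concentrations: [D] = 0.959 − 0.959X; [E] = 0.959 − 0.959X; [C] = 0.959X.
Kc = [C] / ([D] [E]).
This equals 0.702 at X = 0.315 (the root in 0 < X < 1).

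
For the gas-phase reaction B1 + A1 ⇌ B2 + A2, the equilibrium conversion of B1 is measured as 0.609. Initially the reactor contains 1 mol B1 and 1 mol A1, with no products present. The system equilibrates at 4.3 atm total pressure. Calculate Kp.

Basis: 1 mol B1 initially; let X = conversion of B1. Extent ξ = X.
Mole table: n_B1 = 1 − X; n_A1 = 1 − X; n_B2 = X; n_A2 = X.
Since Δν = 0, n_T = 2 throughout.
At X = 0.609: n_B1 = 0.391, n_A1 = 0.391, n_B2 = 0.609, n_A2 = 0.609, n_T = 2.
p_i = (n_i/n_T)·P. Kp = p_B2 p_A2 / (p_B1 p_A1) = 2.43.

Kp = 2.43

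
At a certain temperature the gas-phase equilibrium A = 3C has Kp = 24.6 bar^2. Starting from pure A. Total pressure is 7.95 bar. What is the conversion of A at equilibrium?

X = 0.295

Take 1 mol A as basis and let X be its fractional conversion, so ξ = X.
Mole table: n_A = 1 − X; n_C = 3X.
Total moles n_T = 1 + 2X.
Mole fractions y_i = n_i/n_T; Kp = p_C^3 / (p_A) with p_i = y_i·P.
Setting this equal to 24.6 bar^2 and taking the physical root (0 < X < 1) gives X = 0.295.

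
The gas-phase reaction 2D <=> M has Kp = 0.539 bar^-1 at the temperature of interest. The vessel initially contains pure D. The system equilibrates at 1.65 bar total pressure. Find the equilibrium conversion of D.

Basis: 1 mol D initially; let X = conversion of D. Extent ξ = 0.5X.
At extent ξ: n_D = 1 − X; n_M = 0.5X.
Total moles n_T = 1 − 0.5X.
With p_i = (n_i/n_T)P, Kp = p_M / (p_D^2).
Equating to 0.539 bar^-1 and solving on 0 < X < 1: X = 0.532.

X = 0.532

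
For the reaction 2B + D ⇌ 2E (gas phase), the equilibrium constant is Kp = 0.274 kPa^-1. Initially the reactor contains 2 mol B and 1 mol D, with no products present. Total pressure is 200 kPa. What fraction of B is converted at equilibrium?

X = 0.721

Take 2 mol B as basis and let X be its fractional conversion, so ξ = X.
At extent ξ: n_B = 2 − 2X; n_D = 1 − X; n_E = 2X.
Total moles n_T = 3 − X.
y_i = n_i/n_T, p_i = y_i·P. Kp = p_E^2 / (p_B^2 p_D).
Equating to 0.274 kPa^-1 and solving on 0 < X < 1: X = 0.721.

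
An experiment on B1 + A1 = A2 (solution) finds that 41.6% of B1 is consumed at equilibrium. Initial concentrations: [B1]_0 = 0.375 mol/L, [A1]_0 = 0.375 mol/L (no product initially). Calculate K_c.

Let X = conversion of B1.
Concentrations: [B1] = 0.375 − 0.375X; [A1] = 0.375 − 0.375X; [A2] = 0.375X.
At X = 0.416: [B1] = 0.219, [A1] = 0.219, [A2] = 0.156.
K_c = [A2] / ([B1] [A1]) = 3.25 L/mol.

K_c = 3.25 L/mol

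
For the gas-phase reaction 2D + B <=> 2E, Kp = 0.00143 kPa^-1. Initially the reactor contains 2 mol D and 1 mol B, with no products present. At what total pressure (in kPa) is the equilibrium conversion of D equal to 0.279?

P = 395 kPa

Take 2 mol D as basis and let X be its fractional conversion, so ξ = X.
At extent ξ: n_D = 2 − 2X; n_B = 1 − X; n_E = 2X.
n_T = Σnᵢ = 3 − X.
Kp = p_E^2 / (p_D^2 p_B) with p_i = (n_i/n_T)·P.
At X = 0.279: the mole-fraction product g(X) = Π y_i^ν_i = 0.5651. Since Kp = g(X)·P^{-1}, P = (g/Kp)^(1/1) = (0.5651/0.00143)^(1/1) = 395 kPa.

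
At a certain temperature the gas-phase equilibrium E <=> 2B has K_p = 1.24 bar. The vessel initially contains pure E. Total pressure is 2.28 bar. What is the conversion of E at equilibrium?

X = 0.346

Basis: 1 mol E initially; let X = conversion of E. Extent ξ = X.
Moles: n_E = 1 − X; n_B = 2X.
n_T = Σnᵢ = 1 + X.
Mole fractions y_i = n_i/n_T; K_p = p_B^2 / (p_E) with p_i = y_i·P.
Setting this equal to 1.24 bar and taking the physical root (0 < X < 1) gives X = 0.346.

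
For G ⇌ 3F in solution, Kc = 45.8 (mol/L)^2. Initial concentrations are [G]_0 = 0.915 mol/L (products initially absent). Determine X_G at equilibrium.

Let X = conversion of G; extent ξ = 0.915·X mol/L.
Concentrations: [G] = 0.915 − 0.915X; [F] = 2.75X.
Kc = [F]^3 / ([G]).
Solving Kc = 45.8 for X ∈ (0,1): X = 0.772.

X = 0.772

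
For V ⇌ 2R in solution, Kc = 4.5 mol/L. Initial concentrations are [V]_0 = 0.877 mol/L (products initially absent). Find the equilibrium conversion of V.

X = 0.660

Let X = conversion of V; extent ξ = 0.877·X mol/L.
Concentrations: [V] = 0.877 − 0.877X; [R] = 1.75X.
Kc = [R]^2 / ([V]).
Solving Kc = 4.5 for X ∈ (0,1): X = 0.660.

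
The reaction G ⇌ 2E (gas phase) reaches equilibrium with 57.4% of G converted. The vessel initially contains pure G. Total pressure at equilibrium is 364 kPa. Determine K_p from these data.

Take 1 mol G as basis and let X be its fractional conversion, so ξ = X.
Species balance: n_G = 1 − X; n_E = 2X.
Summing: n_T = 1 + X.
At X = 0.574: n_G = 0.426, n_E = 1.15, n_T = 1.57.
p_i = (n_i/n_T)·P. K_p = p_E^2 / (p_G) = 715 kPa.

K_p = 715 kPa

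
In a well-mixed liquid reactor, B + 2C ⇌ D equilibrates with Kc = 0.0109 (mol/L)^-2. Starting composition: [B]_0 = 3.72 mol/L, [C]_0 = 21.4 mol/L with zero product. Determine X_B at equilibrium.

X = 0.735

Let X = conversion of B; extent ξ = 3.72·X mol/L.
Concentrations: [B] = 3.72 − 3.72X; [C] = 21.4 − 7.44X; [D] = 3.72X.
Kc = [D] / ([B] [C]^2).
Setting equal to 0.0109 and solving for X on (0,1) gives X = 0.735.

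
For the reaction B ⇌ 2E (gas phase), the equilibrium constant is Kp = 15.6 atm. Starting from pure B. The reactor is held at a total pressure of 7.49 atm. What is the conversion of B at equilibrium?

X = 0.585

Let X = conversion of B (basis 1 mol B); extent of reaction ξ = X.
Species balance: n_B = 1 − X; n_E = 2X.
n_T = Σnᵢ = 1 + X.
Mole fractions y_i = n_i/n_T; Kp = p_E^2 / (p_B) with p_i = y_i·P.
Setting this equal to 15.6 atm and taking the physical root (0 < X < 1) gives X = 0.585.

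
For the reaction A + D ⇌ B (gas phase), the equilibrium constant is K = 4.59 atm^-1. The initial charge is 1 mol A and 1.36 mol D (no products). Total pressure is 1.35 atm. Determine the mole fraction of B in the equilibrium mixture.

y_B = 0.430

Basis: 1 mol A initially; let X = conversion of A. Extent ξ = X.
Mole table: n_A = 1 − X; n_D = 1.36 − X; n_B = X.
n_T = Σnᵢ = 2.36 − X.
Mole fractions y_i = n_i/n_T; K = p_B / (p_A p_D) with p_i = y_i·P.
Equating to 4.59 atm^-1 and solving on 0 < X < 1: X = 0.709.
Then n_B = 0.709, n_T = 1.65, so y_B = 0.430.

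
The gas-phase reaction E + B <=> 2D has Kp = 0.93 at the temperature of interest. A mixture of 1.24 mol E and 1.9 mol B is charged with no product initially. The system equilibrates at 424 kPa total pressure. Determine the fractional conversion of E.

Basis: 1.24 mol E initially; let X = conversion of E. Extent ξ = 1.24X.
Mole table: n_E = 1.24 − 1.24X; n_B = 1.9 − 1.24X; n_D = 2.48X.
n_T stays at 3.14 (no change in mole number).
With p_i = (n_i/n_T)P, Kp = p_D^2 / (p_E p_B).
This yields a degree-2 equation in X; solving on (0,1), X = 0.398.

X = 0.398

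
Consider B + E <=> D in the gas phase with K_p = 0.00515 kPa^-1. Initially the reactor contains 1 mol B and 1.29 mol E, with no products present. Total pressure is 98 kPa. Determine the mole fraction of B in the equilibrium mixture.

Let X = conversion of B (basis 1 mol B); extent of reaction ξ = X.
At extent ξ: n_B = 1 − X; n_E = 1.29 − X; n_D = X.
Summing: n_T = 2.29 − X.
Mole fractions y_i = n_i/n_T; K_p = p_D / (p_B p_E) with p_i = y_i·P.
This yields a degree-2 equation in X; solving on (0,1), X = 0.208.
Then n_B = 0.792, n_T = 2.08, so y_B = 0.380.

y_B = 0.380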